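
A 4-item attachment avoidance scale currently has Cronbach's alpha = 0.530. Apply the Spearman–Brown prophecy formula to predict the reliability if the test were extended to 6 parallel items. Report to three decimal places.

predicted reliability = 0.628

Length factor m = 6/4 = 1.5000
α' = m·α / (1 + (m−1)·α)
   = 6/4 × 0.530 / (1 + (6/4 − 1) × 0.530)
   = 0.7950 / 1.2650 = 0.628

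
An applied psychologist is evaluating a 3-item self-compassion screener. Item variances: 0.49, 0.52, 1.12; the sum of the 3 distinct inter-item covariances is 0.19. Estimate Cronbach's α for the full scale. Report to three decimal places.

Cronbach's α = 0.227

ΣVar(i) = 0.49 + 0.52 + 1.12 = 2.13
Sum of distinct covariances = 0.19
σ²_total = ΣVar(i) + 2·Σcov = 2.13 + 2 × 0.19 = 2.51
α = (3/2)·(1 − 2.13/2.51) = 0.227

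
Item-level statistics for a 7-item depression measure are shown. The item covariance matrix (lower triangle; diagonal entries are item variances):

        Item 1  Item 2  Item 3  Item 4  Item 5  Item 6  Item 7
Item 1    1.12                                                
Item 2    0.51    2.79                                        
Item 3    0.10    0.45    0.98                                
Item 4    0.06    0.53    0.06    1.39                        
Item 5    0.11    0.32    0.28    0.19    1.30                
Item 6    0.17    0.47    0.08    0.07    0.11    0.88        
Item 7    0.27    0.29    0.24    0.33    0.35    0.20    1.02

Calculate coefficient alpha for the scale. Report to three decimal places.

Σσ²ᵢ = 1.12 + 2.79 + 0.98 + 1.39 + 1.30 + 0.88 + 1.02 = 9.48
Sum of the distinct covariances = 5.19
σ²_T = 9.48 + 2 × 5.19 = 19.86
α = (k/(k−1))·(1 − Σσ²ᵢ/σ²_T) = (7/6)·(1 − 9.48/19.86) = 0.610

coefficient alpha = 0.610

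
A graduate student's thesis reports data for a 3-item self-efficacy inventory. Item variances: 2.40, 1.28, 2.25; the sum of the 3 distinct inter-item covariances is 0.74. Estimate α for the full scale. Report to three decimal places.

Σσᵢ² = 2.40 + 1.28 + 2.25 = 5.93
Sum of distinct covariances = 0.74
σ²_T = Σσᵢ² + 2·Σcov = 5.93 + 2 × 0.74 = 7.41
α = (3/2)·(1 − 5.93/7.41) = 0.300

α = 0.300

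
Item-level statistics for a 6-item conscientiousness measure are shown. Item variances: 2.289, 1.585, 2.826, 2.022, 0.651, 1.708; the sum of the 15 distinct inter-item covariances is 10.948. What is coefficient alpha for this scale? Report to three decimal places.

ΣVar(i) = 2.289 + 1.585 + 2.826 + 2.022 + 0.651 + 1.708 = 11.081
Sum of distinct covariances = 10.948
σ²_T = ΣVar(i) + 2·Σcov = 11.081 + 2 × 10.948 = 32.977
α = (6/5)·(1 − 11.081/32.977) = 0.797

coefficient alpha = 0.797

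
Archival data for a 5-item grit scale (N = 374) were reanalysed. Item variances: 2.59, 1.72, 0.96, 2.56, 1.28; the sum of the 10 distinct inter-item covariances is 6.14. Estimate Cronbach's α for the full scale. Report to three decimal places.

Σσ²ᵢ = 2.59 + 1.72 + 0.96 + 2.56 + 1.28 = 9.11
Sum of distinct covariances = 6.14
σ²_total = Σσ²ᵢ + 2·Σcov = 9.11 + 2 × 6.14 = 21.39
α = (5/4)·(1 − 9.11/21.39) = 0.718

α = 0.718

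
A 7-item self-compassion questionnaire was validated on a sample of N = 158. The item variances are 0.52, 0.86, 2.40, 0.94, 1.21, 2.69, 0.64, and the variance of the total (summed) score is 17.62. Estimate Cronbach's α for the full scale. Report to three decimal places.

Cronbach's α = 0.554

ΣVar(i) = 0.52 + 0.86 + 2.40 + 0.94 + 1.21 + 2.69 + 0.64 = 9.26
α = (k/(k−1))·(1 − ΣVar(i)/σ²_total) = (7/6)·(1 − 9.26/17.62) = 0.554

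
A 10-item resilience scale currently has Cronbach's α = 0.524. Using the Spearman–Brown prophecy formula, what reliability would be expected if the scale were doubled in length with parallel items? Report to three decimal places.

predicted reliability = 0.688

Length factor m = 2
α' = m·α / (1 + (m−1)·α)
   = 2 × 0.524 / (1 + (2 − 1) × 0.524)
   = 1.0480 / 1.5240 = 0.688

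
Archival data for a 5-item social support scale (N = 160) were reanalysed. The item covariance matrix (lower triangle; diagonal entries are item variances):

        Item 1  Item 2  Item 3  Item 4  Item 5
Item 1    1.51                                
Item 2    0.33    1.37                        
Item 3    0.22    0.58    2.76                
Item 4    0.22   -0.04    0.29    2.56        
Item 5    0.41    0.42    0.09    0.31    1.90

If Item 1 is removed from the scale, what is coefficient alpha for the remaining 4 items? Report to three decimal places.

coefficient alpha = 0.370

Remaining items: Item 2, Item 3, Item 4, Item 5 (k = 4).
ΣVar(i) = 1.37 + 2.76 + 2.56 + 1.90 = 8.59
σ²_T = 8.59 + 2 × 1.65 = 11.89
α (item deleted) = (4/3)·(1 − 8.59/11.89) = 0.370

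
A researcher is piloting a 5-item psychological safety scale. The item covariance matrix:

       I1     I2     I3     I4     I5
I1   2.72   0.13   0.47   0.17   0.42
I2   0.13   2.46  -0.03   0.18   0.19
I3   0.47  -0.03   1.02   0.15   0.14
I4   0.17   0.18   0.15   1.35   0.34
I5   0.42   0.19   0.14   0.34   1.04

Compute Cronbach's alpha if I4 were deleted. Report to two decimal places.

α = 0.36

Remaining items: I1, I2, I3, I5 (k = 4).
ΣVar(i) = 2.72 + 2.46 + 1.02 + 1.04 = 7.24
σ²_T = 7.24 + 2 × 1.32 = 9.88
α (item deleted) = (4/3)·(1 − 7.24/9.88) = 0.36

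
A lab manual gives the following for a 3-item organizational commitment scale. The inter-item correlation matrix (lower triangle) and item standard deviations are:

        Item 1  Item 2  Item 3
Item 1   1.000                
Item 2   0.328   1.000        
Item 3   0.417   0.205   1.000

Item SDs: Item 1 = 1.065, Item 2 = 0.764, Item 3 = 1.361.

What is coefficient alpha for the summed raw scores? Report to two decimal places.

Σσ²ᵢ = 1.065² + 0.764² + 1.361² = 3.5702
Covariances σ_ij = r_ij · s_i · s_j:
  σ(Item 1,Item 2) = 0.328 × 1.065 × 0.764 = 0.2669
  σ(Item 1,Item 3) = 0.417 × 1.065 × 1.361 = 0.6044
  σ(Item 2,Item 3) = 0.205 × 0.764 × 1.361 = 0.2132
σ²_T = Σσ²ᵢ + 2·Σσ_ij = 3.5702 + 2 × 1.0845 = 5.7392
α = (3/2)·(1 − 3.5702/5.7392) = 0.57

coefficient alpha = 0.57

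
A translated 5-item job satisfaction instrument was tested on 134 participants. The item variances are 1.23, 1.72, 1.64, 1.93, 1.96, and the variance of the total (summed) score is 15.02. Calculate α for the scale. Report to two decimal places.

ΣVar(i) = 1.23 + 1.72 + 1.64 + 1.93 + 1.96 = 8.48
α = (k/(k−1))·(1 − ΣVar(i)/σ²_total) = (5/4)·(1 − 8.48/15.02) = 0.54

α = 0.54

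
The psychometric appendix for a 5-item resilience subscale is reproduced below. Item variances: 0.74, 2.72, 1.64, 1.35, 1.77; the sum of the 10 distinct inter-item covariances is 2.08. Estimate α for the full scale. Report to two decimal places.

Σσᵢ² = 0.74 + 2.72 + 1.64 + 1.35 + 1.77 = 8.22
Sum of distinct covariances = 2.08
σ²_total = Σσᵢ² + 2·Σcov = 8.22 + 2 × 2.08 = 12.38
α = (5/4)·(1 − 8.22/12.38) = 0.42

α = 0.42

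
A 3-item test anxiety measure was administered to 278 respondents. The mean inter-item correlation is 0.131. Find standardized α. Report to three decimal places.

Standardized α = k·r̄ / (1 + (k−1)·r̄) = 3 × 0.131 / (1 + 2 × 0.131)
  = 0.3930 / 1.2620 = 0.311

standardized α = 0.311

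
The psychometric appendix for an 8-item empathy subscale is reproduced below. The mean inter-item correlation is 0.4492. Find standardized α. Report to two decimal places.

α = 0.87

Standardized α = k·r̄ / (1 + (k−1)·r̄) = 8 × 0.4492 / (1 + 7 × 0.4492)
  = 3.5936 / 4.1444 = 0.87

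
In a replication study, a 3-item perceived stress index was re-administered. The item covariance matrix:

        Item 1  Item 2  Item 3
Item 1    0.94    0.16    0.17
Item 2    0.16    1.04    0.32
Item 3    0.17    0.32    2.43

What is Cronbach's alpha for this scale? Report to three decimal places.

α = 0.342

sum of item variances = 0.94 + 1.04 + 2.43 = 4.41
Sum of the distinct covariances = 0.65
σ²_total = 4.41 + 2 × 0.65 = 5.71
α = (k/(k−1))·(1 − sum of item variances/σ²_total) = (3/2)·(1 − 4.41/5.71) = 0.342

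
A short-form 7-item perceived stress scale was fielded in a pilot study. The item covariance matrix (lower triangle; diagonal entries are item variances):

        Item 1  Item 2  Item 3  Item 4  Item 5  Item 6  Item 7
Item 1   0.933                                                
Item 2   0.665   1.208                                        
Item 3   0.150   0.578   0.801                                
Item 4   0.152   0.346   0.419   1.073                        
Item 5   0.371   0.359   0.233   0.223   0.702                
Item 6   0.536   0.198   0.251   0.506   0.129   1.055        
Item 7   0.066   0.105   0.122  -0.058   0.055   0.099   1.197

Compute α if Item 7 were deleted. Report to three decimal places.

Remaining items: Item 1, Item 2, Item 3, Item 4, Item 5, Item 6 (k = 6).
Σσ²ᵢ = 0.933 + 1.208 + 0.801 + 1.073 + 0.702 + 1.055 = 5.772
Var(T) = 5.772 + 2 × 5.116 = 16.004
α (item deleted) = (6/5)·(1 − 5.772/16.004) = 0.767

α = 0.767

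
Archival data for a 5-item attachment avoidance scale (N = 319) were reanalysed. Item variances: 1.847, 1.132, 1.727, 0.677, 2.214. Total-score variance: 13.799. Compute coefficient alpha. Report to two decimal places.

α = 0.56

Σσ²ᵢ = 1.847 + 1.132 + 1.727 + 0.677 + 2.214 = 7.597
α = (k/(k−1))·(1 − Σσ²ᵢ/Var(T)) = (5/4)·(1 − 7.597/13.799) = 0.56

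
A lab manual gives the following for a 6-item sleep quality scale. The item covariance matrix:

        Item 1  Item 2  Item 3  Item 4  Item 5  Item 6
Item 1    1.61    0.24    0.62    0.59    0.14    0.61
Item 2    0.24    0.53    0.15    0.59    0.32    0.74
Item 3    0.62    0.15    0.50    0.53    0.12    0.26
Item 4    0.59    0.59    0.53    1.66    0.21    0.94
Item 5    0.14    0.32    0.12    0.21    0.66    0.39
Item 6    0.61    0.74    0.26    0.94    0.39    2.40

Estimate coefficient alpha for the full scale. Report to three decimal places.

coefficient alpha = 0.764

Σσ²ᵢ = 1.61 + 0.53 + 0.50 + 1.66 + 0.66 + 2.40 = 7.36
Sum of the distinct covariances = 6.45
σ²_total = 7.36 + 2 × 6.45 = 20.26
α = (k/(k−1))·(1 − Σσ²ᵢ/σ²_total) = (6/5)·(1 − 7.36/20.26) = 0.764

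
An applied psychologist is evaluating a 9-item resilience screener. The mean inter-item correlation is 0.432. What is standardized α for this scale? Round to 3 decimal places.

standardized α = 0.873

Standardized α = k·r̄ / (1 + (k−1)·r̄) = 9 × 0.432 / (1 + 8 × 0.432)
  = 3.8880 / 4.4560 = 0.873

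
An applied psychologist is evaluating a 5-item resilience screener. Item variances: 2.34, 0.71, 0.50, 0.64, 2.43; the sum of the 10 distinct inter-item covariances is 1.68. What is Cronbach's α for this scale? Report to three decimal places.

α = 0.421

ΣVar(i) = 2.34 + 0.71 + 0.50 + 0.64 + 2.43 = 6.62
Sum of distinct covariances = 1.68
Var(T) = ΣVar(i) + 2·Σcov = 6.62 + 2 × 1.68 = 9.98
α = (5/4)·(1 − 6.62/9.98) = 0.421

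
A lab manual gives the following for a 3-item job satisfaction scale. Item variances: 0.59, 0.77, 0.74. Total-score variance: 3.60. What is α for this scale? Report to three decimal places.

ΣVar(i) = 0.59 + 0.77 + 0.74 = 2.10
α = (k/(k−1))·(1 − ΣVar(i)/σ²_total) = (3/2)·(1 − 2.10/3.60) = 0.625

α = 0.625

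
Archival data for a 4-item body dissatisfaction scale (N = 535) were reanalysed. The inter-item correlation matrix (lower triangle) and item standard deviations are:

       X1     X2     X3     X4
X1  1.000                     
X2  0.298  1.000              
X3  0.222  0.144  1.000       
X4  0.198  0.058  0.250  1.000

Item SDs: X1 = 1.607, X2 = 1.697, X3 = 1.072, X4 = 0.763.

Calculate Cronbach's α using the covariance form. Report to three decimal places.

α = 0.473

Σσ²ᵢ = 1.607² + 1.697² + 1.072² + 0.763² = 7.1936
Covariances σ_ij = r_ij · s_i · s_j:
  σ(X1,X2) = 0.298 × 1.607 × 1.697 = 0.8127
  σ(X1,X3) = 0.222 × 1.607 × 1.072 = 0.3824
  σ(X1,X4) = 0.198 × 1.607 × 0.763 = 0.2428
  σ(X2,X3) = 0.144 × 1.697 × 1.072 = 0.2620
  σ(X2,X4) = 0.058 × 1.697 × 0.763 = 0.0751
  σ(X3,X4) = 0.250 × 1.072 × 0.763 = 0.2045
σ²_T = Σσ²ᵢ + 2·Σσ_ij = 7.1936 + 2 × 1.9795 = 11.1526
α = (4/3)·(1 − 7.1936/11.1526) = 0.473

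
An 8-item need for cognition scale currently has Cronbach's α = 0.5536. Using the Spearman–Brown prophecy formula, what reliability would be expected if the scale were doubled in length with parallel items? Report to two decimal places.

predicted reliability = 0.71

Length factor m = 2
α' = m·α / (1 + (m−1)·α)
   = 2 × 0.5536 / (1 + (2 − 1) × 0.5536)
   = 1.1072 / 1.5536 = 0.71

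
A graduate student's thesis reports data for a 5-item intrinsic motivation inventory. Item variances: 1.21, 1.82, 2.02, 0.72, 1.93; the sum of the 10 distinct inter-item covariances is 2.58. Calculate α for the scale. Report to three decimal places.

α = 0.502

Σσ²ᵢ = 1.21 + 1.82 + 2.02 + 0.72 + 1.93 = 7.70
Sum of distinct covariances = 2.58
σ²_T = Σσ²ᵢ + 2·Σcov = 7.70 + 2 × 2.58 = 12.86
α = (5/4)·(1 − 7.70/12.86) = 0.502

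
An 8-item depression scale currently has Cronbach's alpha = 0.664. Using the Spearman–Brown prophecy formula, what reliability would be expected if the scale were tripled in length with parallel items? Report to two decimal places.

Length factor m = 3
α' = m·α / (1 + (m−1)·α)
   = 3 × 0.664 / (1 + (3 − 1) × 0.664)
   = 1.9920 / 2.3280 = 0.86

predicted reliability = 0.86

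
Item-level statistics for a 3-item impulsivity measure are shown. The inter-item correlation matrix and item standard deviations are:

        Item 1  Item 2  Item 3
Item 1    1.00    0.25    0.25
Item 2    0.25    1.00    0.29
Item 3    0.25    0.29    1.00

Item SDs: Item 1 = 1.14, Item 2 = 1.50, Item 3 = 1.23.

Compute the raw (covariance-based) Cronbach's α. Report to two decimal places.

Cronbach's α = 0.51

Σσ²ᵢ = 1.14² + 1.50² + 1.23² = 5.0625
Covariances σ_ij = r_ij · s_i · s_j:
  σ(Item 1,Item 2) = 0.25 × 1.14 × 1.50 = 0.4275
  σ(Item 1,Item 3) = 0.25 × 1.14 × 1.23 = 0.3505
  σ(Item 2,Item 3) = 0.29 × 1.50 × 1.23 = 0.5350
σ²_T = Σσ²ᵢ + 2·Σσ_ij = 5.0625 + 2 × 1.3130 = 7.6885
α = (3/2)·(1 − 5.0625/7.6885) = 0.51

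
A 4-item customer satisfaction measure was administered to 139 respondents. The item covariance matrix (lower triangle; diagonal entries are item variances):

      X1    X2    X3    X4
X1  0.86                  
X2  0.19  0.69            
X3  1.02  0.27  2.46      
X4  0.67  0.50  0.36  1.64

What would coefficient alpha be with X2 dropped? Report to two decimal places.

Remaining items: X1, X3, X4 (k = 3).
ΣVar(i) = 0.86 + 2.46 + 1.64 = 4.96
σ²_T = 4.96 + 2 × 2.05 = 9.06
α (item deleted) = (3/2)·(1 − 4.96/9.06) = 0.68

α = 0.68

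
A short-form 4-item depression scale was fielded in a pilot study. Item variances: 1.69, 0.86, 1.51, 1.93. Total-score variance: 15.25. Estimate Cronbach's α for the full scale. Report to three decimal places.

α = 0.810

ΣVar(i) = 1.69 + 0.86 + 1.51 + 1.93 = 5.99
α = (k/(k−1))·(1 − ΣVar(i)/σ²_total) = (4/3)·(1 − 5.99/15.25) = 0.810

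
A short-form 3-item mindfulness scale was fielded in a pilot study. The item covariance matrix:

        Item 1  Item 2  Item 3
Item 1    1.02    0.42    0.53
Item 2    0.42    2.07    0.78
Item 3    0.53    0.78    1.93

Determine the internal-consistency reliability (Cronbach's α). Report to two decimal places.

Cronbach's α = 0.61

Σσ²ᵢ = 1.02 + 2.07 + 1.93 = 5.02
Sum of the distinct covariances = 1.73
σ²_total = 5.02 + 2 × 1.73 = 8.48
α = (k/(k−1))·(1 − Σσ²ᵢ/σ²_total) = (3/2)·(1 − 5.02/8.48) = 0.61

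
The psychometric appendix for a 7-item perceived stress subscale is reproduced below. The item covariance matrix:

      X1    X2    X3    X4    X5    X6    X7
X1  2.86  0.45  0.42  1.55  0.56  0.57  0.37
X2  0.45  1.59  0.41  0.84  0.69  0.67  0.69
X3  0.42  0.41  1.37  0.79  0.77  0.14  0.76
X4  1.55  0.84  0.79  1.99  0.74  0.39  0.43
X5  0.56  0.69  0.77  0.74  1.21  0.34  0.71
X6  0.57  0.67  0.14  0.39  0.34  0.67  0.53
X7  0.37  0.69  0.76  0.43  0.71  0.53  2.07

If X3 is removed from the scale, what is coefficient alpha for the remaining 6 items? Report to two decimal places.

Remaining items: X1, X2, X4, X5, X6, X7 (k = 6).
sum of item variances = 2.86 + 1.59 + 1.99 + 1.21 + 0.67 + 2.07 = 10.39
Var(T) = 10.39 + 2 × 9.53 = 29.45
α (item deleted) = (6/5)·(1 − 10.39/29.45) = 0.78

α = 0.78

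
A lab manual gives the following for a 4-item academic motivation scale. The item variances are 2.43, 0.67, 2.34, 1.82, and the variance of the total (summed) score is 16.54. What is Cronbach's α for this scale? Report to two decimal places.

Σσᵢ² = 2.43 + 0.67 + 2.34 + 1.82 = 7.26
α = (k/(k−1))·(1 − Σσᵢ²/σ²_total) = (4/3)·(1 − 7.26/16.54) = 0.75

Cronbach's α = 0.75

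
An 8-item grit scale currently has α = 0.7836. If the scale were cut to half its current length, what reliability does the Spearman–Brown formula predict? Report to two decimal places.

Length factor m = 1/2
α' = m·α / (1 − (1−m)·α)
   = 1/2 × 0.7836 / (1 − (1 − 1/2) × 0.7836)
   = 0.3918 / 0.6082 = 0.64

predicted reliability = 0.64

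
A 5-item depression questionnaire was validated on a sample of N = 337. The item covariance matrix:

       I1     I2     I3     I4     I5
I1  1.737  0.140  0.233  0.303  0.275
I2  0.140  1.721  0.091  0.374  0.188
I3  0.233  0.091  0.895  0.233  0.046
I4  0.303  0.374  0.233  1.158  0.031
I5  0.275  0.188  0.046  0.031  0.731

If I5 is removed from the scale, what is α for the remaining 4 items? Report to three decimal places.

Remaining items: I1, I2, I3, I4 (k = 4).
Σσᵢ² = 1.737 + 1.721 + 0.895 + 1.158 = 5.511
total variance = 5.511 + 2 × 1.374 = 8.259
α (item deleted) = (4/3)·(1 − 5.511/8.259) = 0.444

α = 0.444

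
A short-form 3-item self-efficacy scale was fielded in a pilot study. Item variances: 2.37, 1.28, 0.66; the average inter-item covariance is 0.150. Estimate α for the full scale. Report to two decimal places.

α = 0.26

Σσᵢ² = 2.37 + 1.28 + 0.66 = 4.31
Sum of the 3 distinct covariances = 3 × 0.150 = 0.450
Var(T) = Σσᵢ² + 2·Σcov = 4.31 + 2 × 0.450 = 5.210
α = (3/2)·(1 − 4.31/5.210) = 0.26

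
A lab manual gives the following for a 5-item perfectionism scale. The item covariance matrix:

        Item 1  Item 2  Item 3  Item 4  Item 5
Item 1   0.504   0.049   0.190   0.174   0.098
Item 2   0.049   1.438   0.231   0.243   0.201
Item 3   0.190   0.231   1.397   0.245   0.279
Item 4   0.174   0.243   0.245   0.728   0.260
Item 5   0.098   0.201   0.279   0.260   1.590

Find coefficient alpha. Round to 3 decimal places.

sum of item variances = 0.504 + 1.438 + 1.397 + 0.728 + 1.590 = 5.657
Σ_{i<j} σ_ij = 1.970
Var(T) = 5.657 + 2 × 1.970 = 9.597
α = (k/(k−1))·(1 − sum of item variances/Var(T)) = (5/4)·(1 − 5.657/9.597) = 0.513

coefficient alpha = 0.513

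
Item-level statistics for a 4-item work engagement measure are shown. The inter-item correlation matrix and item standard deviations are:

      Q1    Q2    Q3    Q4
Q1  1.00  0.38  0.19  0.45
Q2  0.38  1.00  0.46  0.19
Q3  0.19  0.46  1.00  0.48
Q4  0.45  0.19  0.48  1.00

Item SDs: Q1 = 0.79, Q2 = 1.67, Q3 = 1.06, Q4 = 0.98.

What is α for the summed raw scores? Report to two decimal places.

Σσ²ᵢ = 0.79² + 1.67² + 1.06² + 0.98² = 5.4970
Covariances σ_ij = r_ij · s_i · s_j:
  σ(Q1,Q2) = 0.38 × 0.79 × 1.67 = 0.5013
  σ(Q1,Q3) = 0.19 × 0.79 × 1.06 = 0.1591
  σ(Q1,Q4) = 0.45 × 0.79 × 0.98 = 0.3484
  σ(Q2,Q3) = 0.46 × 1.67 × 1.06 = 0.8143
  σ(Q2,Q4) = 0.19 × 1.67 × 0.98 = 0.3110
  σ(Q3,Q4) = 0.48 × 1.06 × 0.98 = 0.4986
σ²_T = Σσ²ᵢ + 2·Σσ_ij = 5.4970 + 2 × 2.6327 = 10.7624
α = (4/3)·(1 − 5.4970/10.7624) = 0.65

α = 0.65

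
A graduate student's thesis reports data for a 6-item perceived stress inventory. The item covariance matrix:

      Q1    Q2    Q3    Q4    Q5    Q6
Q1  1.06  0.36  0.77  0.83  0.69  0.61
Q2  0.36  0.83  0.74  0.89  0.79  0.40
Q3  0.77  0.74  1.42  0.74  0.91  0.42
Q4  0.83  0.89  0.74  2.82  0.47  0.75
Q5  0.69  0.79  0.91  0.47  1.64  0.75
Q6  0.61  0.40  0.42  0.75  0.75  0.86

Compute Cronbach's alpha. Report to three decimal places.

sum of item variances = 1.06 + 0.83 + 1.42 + 2.82 + 1.64 + 0.86 = 8.63
Σ_{i<j} σ_ij = 10.12
Var(T) = 8.63 + 2 × 10.12 = 28.87
α = (k/(k−1))·(1 − sum of item variances/Var(T)) = (6/5)·(1 − 8.63/28.87) = 0.841

Cronbach's alpha = 0.841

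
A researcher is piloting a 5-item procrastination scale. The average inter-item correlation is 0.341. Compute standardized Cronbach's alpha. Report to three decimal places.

α = 0.721

Standardized α = k·r̄ / (1 + (k−1)·r̄) = 5 × 0.341 / (1 + 4 × 0.341)
  = 1.7050 / 2.3640 = 0.721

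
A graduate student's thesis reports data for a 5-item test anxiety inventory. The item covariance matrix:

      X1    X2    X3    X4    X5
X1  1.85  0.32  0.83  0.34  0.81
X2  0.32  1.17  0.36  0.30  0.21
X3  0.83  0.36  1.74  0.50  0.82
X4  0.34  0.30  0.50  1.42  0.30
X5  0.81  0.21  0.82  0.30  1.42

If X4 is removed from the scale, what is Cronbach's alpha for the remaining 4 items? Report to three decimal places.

α = 0.694

Remaining items: X1, X2, X3, X5 (k = 4).
ΣVar(i) = 1.85 + 1.17 + 1.74 + 1.42 = 6.18
σ²_total = 6.18 + 2 × 3.35 = 12.88
α (item deleted) = (4/3)·(1 − 6.18/12.88) = 0.694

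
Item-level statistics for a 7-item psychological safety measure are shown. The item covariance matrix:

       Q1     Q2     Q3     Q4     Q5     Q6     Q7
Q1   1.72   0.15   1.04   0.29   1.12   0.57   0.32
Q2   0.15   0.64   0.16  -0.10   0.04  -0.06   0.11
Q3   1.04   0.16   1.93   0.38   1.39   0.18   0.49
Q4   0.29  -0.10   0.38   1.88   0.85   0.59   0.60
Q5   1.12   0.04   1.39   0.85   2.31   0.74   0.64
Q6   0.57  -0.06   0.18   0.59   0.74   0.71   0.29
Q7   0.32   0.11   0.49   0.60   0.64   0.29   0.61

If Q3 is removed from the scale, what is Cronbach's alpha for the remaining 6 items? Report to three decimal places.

Remaining items: Q1, Q2, Q4, Q5, Q6, Q7 (k = 6).
ΣVar(i) = 1.72 + 0.64 + 1.88 + 2.31 + 0.71 + 0.61 = 7.87
total variance = 7.87 + 2 × 6.15 = 20.17
α (item deleted) = (6/5)·(1 − 7.87/20.17) = 0.732

Cronbach's alpha = 0.732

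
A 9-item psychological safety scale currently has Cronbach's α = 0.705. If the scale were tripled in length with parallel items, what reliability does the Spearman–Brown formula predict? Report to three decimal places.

Length factor m = 3
α' = m·α / (1 + (m−1)·α)
   = 3 × 0.705 / (1 + (3 − 1) × 0.705)
   = 2.1150 / 2.4100 = 0.878

predicted reliability = 0.878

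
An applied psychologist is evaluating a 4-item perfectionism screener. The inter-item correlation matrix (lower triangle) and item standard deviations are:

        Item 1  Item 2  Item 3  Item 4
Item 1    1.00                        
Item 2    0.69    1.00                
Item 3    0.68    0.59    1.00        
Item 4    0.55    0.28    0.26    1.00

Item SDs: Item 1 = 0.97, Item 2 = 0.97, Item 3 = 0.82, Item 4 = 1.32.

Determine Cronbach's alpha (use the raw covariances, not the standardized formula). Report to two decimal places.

Σσ²ᵢ = 0.97² + 0.97² + 0.82² + 1.32² = 4.2966
Covariances σ_ij = r_ij · s_i · s_j:
  σ(Item 1,Item 2) = 0.69 × 0.97 × 0.97 = 0.6492
  σ(Item 1,Item 3) = 0.68 × 0.97 × 0.82 = 0.5409
  σ(Item 1,Item 4) = 0.55 × 0.97 × 1.32 = 0.7042
  σ(Item 2,Item 3) = 0.59 × 0.97 × 0.82 = 0.4693
  σ(Item 2,Item 4) = 0.28 × 0.97 × 1.32 = 0.3585
  σ(Item 3,Item 4) = 0.26 × 0.82 × 1.32 = 0.2814
σ²_T = Σσ²ᵢ + 2·Σσ_ij = 4.2966 + 2 × 3.0035 = 10.3036
α = (4/3)·(1 − 4.2966/10.3036) = 0.78

α = 0.78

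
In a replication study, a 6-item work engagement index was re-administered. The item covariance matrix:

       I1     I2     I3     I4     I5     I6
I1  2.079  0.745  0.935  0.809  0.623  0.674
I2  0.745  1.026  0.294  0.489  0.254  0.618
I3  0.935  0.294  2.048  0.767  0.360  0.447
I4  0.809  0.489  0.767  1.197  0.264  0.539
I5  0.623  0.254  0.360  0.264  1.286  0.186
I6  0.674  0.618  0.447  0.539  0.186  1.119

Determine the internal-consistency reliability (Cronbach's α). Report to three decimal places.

ΣVar(i) = 2.079 + 1.026 + 2.048 + 1.197 + 1.286 + 1.119 = 8.755
Σ_{i<j} σ_ij = 8.004
σ²_T = 8.755 + 2 × 8.004 = 24.763
α = (k/(k−1))·(1 − ΣVar(i)/σ²_T) = (6/5)·(1 − 8.755/24.763) = 0.776

Cronbach's α = 0.776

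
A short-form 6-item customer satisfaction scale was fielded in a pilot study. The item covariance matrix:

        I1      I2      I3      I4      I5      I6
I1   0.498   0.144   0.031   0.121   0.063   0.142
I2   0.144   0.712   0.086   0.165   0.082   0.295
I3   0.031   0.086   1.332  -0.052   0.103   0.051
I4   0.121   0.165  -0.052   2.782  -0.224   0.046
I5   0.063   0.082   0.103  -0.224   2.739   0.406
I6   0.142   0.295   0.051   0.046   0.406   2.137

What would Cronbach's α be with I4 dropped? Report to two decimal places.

Cronbach's α = 0.34

Remaining items: I1, I2, I3, I5, I6 (k = 5).
Σσ²ᵢ = 0.498 + 0.712 + 1.332 + 2.739 + 2.137 = 7.418
σ²_T = 7.418 + 2 × 1.403 = 10.224
α (item deleted) = (5/4)·(1 − 7.418/10.224) = 0.34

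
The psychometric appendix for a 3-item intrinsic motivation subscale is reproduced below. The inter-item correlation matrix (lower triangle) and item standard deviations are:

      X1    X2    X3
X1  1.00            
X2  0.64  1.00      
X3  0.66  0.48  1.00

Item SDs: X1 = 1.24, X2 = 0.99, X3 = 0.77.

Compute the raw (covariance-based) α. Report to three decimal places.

α = 0.801

Σσ²ᵢ = 1.24² + 0.99² + 0.77² = 3.1106
Covariances σ_ij = r_ij · s_i · s_j:
  σ(X1,X2) = 0.64 × 1.24 × 0.99 = 0.7857
  σ(X1,X3) = 0.66 × 1.24 × 0.77 = 0.6302
  σ(X2,X3) = 0.48 × 0.99 × 0.77 = 0.3659
σ²_T = Σσ²ᵢ + 2·Σσ_ij = 3.1106 + 2 × 1.7818 = 6.6742
α = (3/2)·(1 − 3.1106/6.6742) = 0.801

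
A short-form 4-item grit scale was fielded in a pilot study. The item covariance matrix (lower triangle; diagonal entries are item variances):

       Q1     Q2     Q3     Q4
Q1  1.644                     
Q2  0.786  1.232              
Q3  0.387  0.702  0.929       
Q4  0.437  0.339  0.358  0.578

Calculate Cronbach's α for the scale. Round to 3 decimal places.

Cronbach's α = 0.771

Σσᵢ² = 1.644 + 1.232 + 0.929 + 0.578 = 4.383
Sum of off-diagonal covariances = 3.009
Var(T) = 4.383 + 2 × 3.009 = 10.401
α = (k/(k−1))·(1 − Σσᵢ²/Var(T)) = (4/3)·(1 − 4.383/10.401) = 0.771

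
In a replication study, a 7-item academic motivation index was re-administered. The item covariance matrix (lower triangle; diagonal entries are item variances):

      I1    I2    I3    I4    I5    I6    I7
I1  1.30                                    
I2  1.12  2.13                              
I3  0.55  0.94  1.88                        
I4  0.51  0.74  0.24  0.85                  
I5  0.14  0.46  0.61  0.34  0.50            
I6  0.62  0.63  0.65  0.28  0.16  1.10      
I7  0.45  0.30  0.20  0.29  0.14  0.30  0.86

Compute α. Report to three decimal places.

α = 0.807

sum of item variances = 1.30 + 2.13 + 1.88 + 0.85 + 0.50 + 1.10 + 0.86 = 8.62
Sum of off-diagonal covariances = 9.67
σ²_total = 8.62 + 2 × 9.67 = 27.96
α = (k/(k−1))·(1 − sum of item variances/σ²_total) = (7/6)·(1 − 8.62/27.96) = 0.807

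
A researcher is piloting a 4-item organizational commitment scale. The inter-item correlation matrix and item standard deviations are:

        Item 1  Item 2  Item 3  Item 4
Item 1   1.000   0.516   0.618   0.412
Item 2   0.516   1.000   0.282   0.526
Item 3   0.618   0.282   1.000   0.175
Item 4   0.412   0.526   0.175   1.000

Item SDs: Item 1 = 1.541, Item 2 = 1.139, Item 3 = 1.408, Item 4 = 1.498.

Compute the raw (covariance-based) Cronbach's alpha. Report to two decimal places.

Cronbach's alpha = 0.74

Σσ²ᵢ = 1.541² + 1.139² + 1.408² + 1.498² = 7.8985
Covariances σ_ij = r_ij · s_i · s_j:
  σ(Item 1,Item 2) = 0.516 × 1.541 × 1.139 = 0.9057
  σ(Item 1,Item 3) = 0.618 × 1.541 × 1.408 = 1.3409
  σ(Item 1,Item 4) = 0.412 × 1.541 × 1.498 = 0.9511
  σ(Item 2,Item 3) = 0.282 × 1.139 × 1.408 = 0.4522
  σ(Item 2,Item 4) = 0.526 × 1.139 × 1.498 = 0.8975
  σ(Item 3,Item 4) = 0.175 × 1.408 × 1.498 = 0.3691
σ²_T = Σσ²ᵢ + 2·Σσ_ij = 7.8985 + 2 × 4.9165 = 17.7315
α = (4/3)·(1 − 7.8985/17.7315) = 0.74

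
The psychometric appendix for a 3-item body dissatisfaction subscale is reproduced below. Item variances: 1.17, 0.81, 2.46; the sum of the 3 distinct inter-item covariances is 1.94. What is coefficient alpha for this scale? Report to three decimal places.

sum of item variances = 1.17 + 0.81 + 2.46 = 4.44
Sum of distinct covariances = 1.94
σ²_total = sum of item variances + 2·Σcov = 4.44 + 2 × 1.94 = 8.32
α = (3/2)·(1 − 4.44/8.32) = 0.700

coefficient alpha = 0.700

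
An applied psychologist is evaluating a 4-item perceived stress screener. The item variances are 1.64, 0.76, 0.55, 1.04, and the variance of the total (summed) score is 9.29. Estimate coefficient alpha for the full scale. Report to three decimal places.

coefficient alpha = 0.761

sum of item variances = 1.64 + 0.76 + 0.55 + 1.04 = 3.99
α = (k/(k−1))·(1 − sum of item variances/σ²_T) = (4/3)·(1 − 3.99/9.29) = 0.761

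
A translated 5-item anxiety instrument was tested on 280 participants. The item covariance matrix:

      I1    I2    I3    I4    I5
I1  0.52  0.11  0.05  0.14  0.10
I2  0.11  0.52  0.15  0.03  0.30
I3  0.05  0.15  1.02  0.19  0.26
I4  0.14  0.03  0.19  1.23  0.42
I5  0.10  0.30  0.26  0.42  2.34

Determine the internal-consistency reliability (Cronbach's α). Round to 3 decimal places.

α = 0.479

sum of item variances = 0.52 + 0.52 + 1.02 + 1.23 + 2.34 = 5.63
Σ_{i<j} σ_ij = 1.75
total variance = 5.63 + 2 × 1.75 = 9.13
α = (k/(k−1))·(1 − sum of item variances/total variance) = (5/4)·(1 − 5.63/9.13) = 0.479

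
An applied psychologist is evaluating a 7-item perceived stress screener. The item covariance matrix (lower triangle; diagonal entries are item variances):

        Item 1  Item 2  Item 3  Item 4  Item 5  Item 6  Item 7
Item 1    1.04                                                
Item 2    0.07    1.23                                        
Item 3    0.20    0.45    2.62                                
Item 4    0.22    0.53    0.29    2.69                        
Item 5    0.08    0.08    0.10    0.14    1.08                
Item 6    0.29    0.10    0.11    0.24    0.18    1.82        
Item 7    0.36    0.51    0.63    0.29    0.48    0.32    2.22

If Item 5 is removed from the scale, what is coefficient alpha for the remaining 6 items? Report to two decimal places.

Remaining items: Item 1, Item 2, Item 3, Item 4, Item 6, Item 7 (k = 6).
ΣVar(i) = 1.04 + 1.23 + 2.62 + 2.69 + 1.82 + 2.22 = 11.62
σ²_total = 11.62 + 2 × 4.61 = 20.84
α (item deleted) = (6/5)·(1 − 11.62/20.84) = 0.53

α = 0.53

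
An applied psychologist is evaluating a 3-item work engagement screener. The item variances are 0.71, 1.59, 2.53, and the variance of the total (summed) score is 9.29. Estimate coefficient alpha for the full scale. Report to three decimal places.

α = 0.720

Σσ²ᵢ = 0.71 + 1.59 + 2.53 = 4.83
α = (k/(k−1))·(1 − Σσ²ᵢ/σ²_T) = (3/2)·(1 − 4.83/9.29) = 0.720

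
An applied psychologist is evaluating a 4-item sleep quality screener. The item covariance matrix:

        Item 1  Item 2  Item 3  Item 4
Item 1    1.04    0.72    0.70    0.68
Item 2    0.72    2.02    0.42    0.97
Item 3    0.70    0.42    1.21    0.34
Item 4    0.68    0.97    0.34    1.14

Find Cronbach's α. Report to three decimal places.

Σσ²ᵢ = 1.04 + 2.02 + 1.21 + 1.14 = 5.41
Σ_{i<j} σ_ij = 3.83
σ²_T = 5.41 + 2 × 3.83 = 13.07
α = (k/(k−1))·(1 − Σσ²ᵢ/σ²_T) = (4/3)·(1 − 5.41/13.07) = 0.781

Cronbach's α = 0.781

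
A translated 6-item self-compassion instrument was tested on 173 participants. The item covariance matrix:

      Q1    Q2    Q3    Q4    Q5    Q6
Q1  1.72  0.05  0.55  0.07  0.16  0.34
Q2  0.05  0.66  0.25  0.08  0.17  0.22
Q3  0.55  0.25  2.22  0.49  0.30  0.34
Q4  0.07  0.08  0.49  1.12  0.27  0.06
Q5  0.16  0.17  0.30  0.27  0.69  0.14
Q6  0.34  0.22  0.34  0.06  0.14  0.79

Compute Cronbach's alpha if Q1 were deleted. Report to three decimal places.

Remaining items: Q2, Q3, Q4, Q5, Q6 (k = 5).
Σσ²ᵢ = 0.66 + 2.22 + 1.12 + 0.69 + 0.79 = 5.48
Var(T) = 5.48 + 2 × 2.32 = 10.12
α (item deleted) = (5/4)·(1 − 5.48/10.12) = 0.573

α = 0.573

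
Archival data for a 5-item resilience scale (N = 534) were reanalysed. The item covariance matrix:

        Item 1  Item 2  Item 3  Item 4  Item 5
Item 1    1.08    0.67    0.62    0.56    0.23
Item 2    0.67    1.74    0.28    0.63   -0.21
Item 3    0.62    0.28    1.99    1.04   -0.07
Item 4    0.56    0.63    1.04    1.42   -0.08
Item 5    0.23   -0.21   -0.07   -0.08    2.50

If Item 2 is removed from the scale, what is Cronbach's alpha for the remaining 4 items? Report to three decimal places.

Cronbach's alpha = 0.529

Remaining items: Item 1, Item 3, Item 4, Item 5 (k = 4).
Σσ²ᵢ = 1.08 + 1.99 + 1.42 + 2.50 = 6.99
total variance = 6.99 + 2 × 2.30 = 11.59
α (item deleted) = (4/3)·(1 − 6.99/11.59) = 0.529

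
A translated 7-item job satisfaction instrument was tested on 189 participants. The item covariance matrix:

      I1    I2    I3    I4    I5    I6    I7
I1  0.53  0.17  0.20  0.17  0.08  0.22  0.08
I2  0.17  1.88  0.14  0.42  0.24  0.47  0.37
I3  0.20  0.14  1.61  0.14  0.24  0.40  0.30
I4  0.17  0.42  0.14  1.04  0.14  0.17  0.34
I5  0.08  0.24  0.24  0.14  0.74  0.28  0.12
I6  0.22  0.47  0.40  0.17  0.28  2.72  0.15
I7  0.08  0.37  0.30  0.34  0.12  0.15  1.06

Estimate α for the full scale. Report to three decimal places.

sum of item variances = 0.53 + 1.88 + 1.61 + 1.04 + 0.74 + 2.72 + 1.06 = 9.58
Sum of off-diagonal covariances = 4.84
Var(T) = 9.58 + 2 × 4.84 = 19.26
α = (k/(k−1))·(1 − sum of item variances/Var(T)) = (7/6)·(1 − 9.58/19.26) = 0.586

α = 0.586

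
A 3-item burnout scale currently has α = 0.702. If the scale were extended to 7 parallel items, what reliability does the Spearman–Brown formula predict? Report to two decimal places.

Length factor m = 7/3 = 2.3333
α' = m·α / (1 + (m−1)·α)
   = 7/3 × 0.702 / (1 + (7/3 − 1) × 0.702)
   = 1.6380 / 1.9360 = 0.85

predicted reliability = 0.85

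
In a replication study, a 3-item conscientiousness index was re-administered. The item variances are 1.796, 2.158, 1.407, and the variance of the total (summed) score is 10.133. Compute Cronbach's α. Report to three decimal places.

Cronbach's α = 0.706

Σσ²ᵢ = 1.796 + 2.158 + 1.407 = 5.361
α = (k/(k−1))·(1 − Σσ²ᵢ/total variance) = (3/2)·(1 − 5.361/10.133) = 0.706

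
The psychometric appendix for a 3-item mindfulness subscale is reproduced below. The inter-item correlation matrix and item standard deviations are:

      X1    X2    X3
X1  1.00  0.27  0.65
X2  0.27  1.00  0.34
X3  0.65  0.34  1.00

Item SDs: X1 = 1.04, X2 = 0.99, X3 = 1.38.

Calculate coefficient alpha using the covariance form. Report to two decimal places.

α = 0.69

Σσ²ᵢ = 1.04² + 0.99² + 1.38² = 3.9661
Covariances σ_ij = r_ij · s_i · s_j:
  σ(X1,X2) = 0.27 × 1.04 × 0.99 = 0.2780
  σ(X1,X3) = 0.65 × 1.04 × 1.38 = 0.9329
  σ(X2,X3) = 0.34 × 0.99 × 1.38 = 0.4645
σ²_T = Σσ²ᵢ + 2·Σσ_ij = 3.9661 + 2 × 1.6754 = 7.3169
α = (3/2)·(1 − 3.9661/7.3169) = 0.69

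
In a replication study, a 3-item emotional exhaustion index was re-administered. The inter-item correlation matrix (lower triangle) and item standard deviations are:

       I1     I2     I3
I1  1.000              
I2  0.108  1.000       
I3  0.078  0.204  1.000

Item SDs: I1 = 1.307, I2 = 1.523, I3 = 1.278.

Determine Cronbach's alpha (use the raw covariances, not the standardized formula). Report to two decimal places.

α = 0.31

Σσ²ᵢ = 1.307² + 1.523² + 1.278² = 5.6611
Covariances σ_ij = r_ij · s_i · s_j:
  σ(I1,I2) = 0.108 × 1.307 × 1.523 = 0.2150
  σ(I1,I3) = 0.078 × 1.307 × 1.278 = 0.1303
  σ(I2,I3) = 0.204 × 1.523 × 1.278 = 0.3971
σ²_T = Σσ²ᵢ + 2·Σσ_ij = 5.6611 + 2 × 0.7424 = 7.1459
α = (3/2)·(1 − 5.6611/7.1459) = 0.31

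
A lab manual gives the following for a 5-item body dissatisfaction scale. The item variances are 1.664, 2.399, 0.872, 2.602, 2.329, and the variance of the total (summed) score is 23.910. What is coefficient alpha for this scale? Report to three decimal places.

ΣVar(i) = 1.664 + 2.399 + 0.872 + 2.602 + 2.329 = 9.866
α = (k/(k−1))·(1 − ΣVar(i)/σ²_T) = (5/4)·(1 − 9.866/23.910) = 0.734

α = 0.734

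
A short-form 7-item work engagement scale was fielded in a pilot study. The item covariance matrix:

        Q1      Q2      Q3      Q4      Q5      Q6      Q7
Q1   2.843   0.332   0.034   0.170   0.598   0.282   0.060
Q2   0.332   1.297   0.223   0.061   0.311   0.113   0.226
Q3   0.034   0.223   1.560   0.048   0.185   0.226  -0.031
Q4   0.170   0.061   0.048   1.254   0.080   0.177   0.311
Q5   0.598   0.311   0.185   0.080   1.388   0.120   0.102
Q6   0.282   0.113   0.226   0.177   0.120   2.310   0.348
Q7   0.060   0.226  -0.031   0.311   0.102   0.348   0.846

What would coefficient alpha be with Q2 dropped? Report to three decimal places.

Remaining items: Q1, Q3, Q4, Q5, Q6, Q7 (k = 6).
ΣVar(i) = 2.843 + 1.560 + 1.254 + 1.388 + 2.310 + 0.846 = 10.201
Var(T) = 10.201 + 2 × 2.710 = 15.621
α (item deleted) = (6/5)·(1 − 10.201/15.621) = 0.416

α = 0.416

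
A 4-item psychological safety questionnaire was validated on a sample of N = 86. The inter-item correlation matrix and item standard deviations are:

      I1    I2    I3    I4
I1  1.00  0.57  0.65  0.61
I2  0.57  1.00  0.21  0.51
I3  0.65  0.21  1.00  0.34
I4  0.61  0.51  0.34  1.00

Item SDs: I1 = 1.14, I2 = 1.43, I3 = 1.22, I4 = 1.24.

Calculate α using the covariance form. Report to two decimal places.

Σσ²ᵢ = 1.14² + 1.43² + 1.22² + 1.24² = 6.3705
Covariances σ_ij = r_ij · s_i · s_j:
  σ(I1,I2) = 0.57 × 1.14 × 1.43 = 0.9292
  σ(I1,I3) = 0.65 × 1.14 × 1.22 = 0.9040
  σ(I1,I4) = 0.61 × 1.14 × 1.24 = 0.8623
  σ(I2,I3) = 0.21 × 1.43 × 1.22 = 0.3664
  σ(I2,I4) = 0.51 × 1.43 × 1.24 = 0.9043
  σ(I3,I4) = 0.34 × 1.22 × 1.24 = 0.5144
σ²_T = Σσ²ᵢ + 2·Σσ_ij = 6.3705 + 2 × 4.4806 = 15.3317
α = (4/3)·(1 − 6.3705/15.3317) = 0.78

α = 0.78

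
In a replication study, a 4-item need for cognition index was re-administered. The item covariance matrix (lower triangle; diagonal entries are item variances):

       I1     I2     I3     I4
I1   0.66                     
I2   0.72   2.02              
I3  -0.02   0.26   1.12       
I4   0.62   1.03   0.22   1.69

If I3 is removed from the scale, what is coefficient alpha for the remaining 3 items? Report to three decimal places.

Remaining items: I1, I2, I4 (k = 3).
Σσ²ᵢ = 0.66 + 2.02 + 1.69 = 4.37
σ²_T = 4.37 + 2 × 2.37 = 9.11
α (item deleted) = (3/2)·(1 − 4.37/9.11) = 0.780

coefficient alpha = 0.780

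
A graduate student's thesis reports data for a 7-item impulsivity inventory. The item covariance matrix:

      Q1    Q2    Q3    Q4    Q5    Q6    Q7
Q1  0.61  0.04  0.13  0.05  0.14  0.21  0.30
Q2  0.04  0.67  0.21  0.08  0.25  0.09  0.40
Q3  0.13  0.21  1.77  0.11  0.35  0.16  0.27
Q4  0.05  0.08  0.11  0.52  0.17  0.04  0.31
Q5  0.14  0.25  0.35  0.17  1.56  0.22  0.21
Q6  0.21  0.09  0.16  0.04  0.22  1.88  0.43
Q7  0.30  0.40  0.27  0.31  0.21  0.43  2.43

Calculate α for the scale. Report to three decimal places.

Σσ²ᵢ = 0.61 + 0.67 + 1.77 + 0.52 + 1.56 + 1.88 + 2.43 = 9.44
Σ_{i<j} σ_ij = 4.17
σ²_T = 9.44 + 2 × 4.17 = 17.78
α = (k/(k−1))·(1 − Σσ²ᵢ/σ²_T) = (7/6)·(1 − 9.44/17.78) = 0.547

α = 0.547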